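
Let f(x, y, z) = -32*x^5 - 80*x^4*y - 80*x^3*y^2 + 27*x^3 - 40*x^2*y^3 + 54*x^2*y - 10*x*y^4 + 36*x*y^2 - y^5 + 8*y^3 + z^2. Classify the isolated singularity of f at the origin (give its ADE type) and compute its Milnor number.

The Hessian of f at 0 has rank 1. Corank 2; j^3 = (3*x + 2*y)^3 is a perfect cube, so E-series; the 5-jet and mu = 8 give E_8.

Type E_8, Milnor number mu = 8.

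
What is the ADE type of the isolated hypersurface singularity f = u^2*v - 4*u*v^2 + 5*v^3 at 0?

D_{4}

The Hessian of f at 0 has rank 0. Corank 2; j^3 = v*(u^2 - 4*u*v + 5*v^2) splits into three distinct lines over C (the quadratic factor has nonzero discriminant), so D_4.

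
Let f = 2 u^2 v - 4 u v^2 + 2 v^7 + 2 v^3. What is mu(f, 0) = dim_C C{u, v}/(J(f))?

8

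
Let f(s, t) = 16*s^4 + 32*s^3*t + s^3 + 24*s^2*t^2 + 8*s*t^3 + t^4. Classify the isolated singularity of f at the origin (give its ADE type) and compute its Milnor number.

The Hessian of f at 0 has rank 0. Corank 2; j^3 = s^3 is a perfect cube, so E-series; the 4-jet and mu = 6 give E_6.

Type E6, Milnor number mu = 6.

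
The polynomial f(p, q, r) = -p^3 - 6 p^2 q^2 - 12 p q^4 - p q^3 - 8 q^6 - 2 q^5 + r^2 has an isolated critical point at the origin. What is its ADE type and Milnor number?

The Hessian of f at 0 is [[0, 0, 0], [0, 0, 0], [0, 0, 2]] with rank 1, so corank 2. A Groebner basis of the Jacobian ideal J(f) in C{p,q,r} is {-p^2/4 + q^4 - q^3/12, p^3, p^2*q + p^2/12 + q^3/36, p^2/2 + p*q^2 + q^3/6, r}; counting standard monomials gives mu = 7. Corank 2; j^3 = -p^3 is a perfect cube, so E-series; the 4-jet and mu = 7 give E_7.

Type E_7, Milnor number mu = 7.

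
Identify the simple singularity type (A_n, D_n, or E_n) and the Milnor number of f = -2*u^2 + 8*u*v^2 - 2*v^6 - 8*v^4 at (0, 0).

Type A_5, Milnor number mu = 5.

The Hessian of f at 0 is [[-4, 0], [0, 0]] with rank 1, so corank 1. A Groebner basis of the Jacobian ideal J(f) in C{u,v} is {u^3, u^2*v, -u/2 + v^2}; counting standard monomials gives mu = 5. Corank 1: A-series; mu = 5 gives A_5.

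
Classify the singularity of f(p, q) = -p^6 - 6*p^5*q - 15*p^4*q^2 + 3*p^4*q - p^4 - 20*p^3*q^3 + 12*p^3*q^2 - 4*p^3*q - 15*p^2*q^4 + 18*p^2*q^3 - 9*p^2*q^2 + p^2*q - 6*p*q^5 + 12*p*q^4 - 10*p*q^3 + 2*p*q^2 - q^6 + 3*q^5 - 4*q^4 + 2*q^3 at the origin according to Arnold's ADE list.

D_4

The Hessian of f at 0 has rank 0. Corank 2; j^3 = q*(p^2 + 2*p*q + 2*q^2) splits into three distinct lines over C (the quadratic factor has nonzero discriminant), so D_4.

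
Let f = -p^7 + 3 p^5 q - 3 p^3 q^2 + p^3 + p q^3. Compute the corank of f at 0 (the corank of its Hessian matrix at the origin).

2

The Hessian at 0 is [[0, 0], [0, 0]] of rank 0; hence corank 2.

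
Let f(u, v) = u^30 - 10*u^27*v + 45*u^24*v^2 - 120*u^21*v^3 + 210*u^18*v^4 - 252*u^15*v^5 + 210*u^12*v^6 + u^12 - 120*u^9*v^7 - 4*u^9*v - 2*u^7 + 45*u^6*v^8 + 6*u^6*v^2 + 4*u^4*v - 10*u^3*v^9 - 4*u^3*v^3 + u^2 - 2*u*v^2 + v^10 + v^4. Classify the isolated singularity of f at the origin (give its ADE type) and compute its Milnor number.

Type A_{9}, Milnor number mu = 9.

The Hessian of f at 0 has rank 1. Corank 1: A-series; mu = 9 gives A_9.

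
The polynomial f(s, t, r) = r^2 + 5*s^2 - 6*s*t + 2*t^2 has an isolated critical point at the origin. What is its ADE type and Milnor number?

The Hessian of f at 0 has rank 3. Corank 0: nondegenerate Morse point, so A_1.

Type A1, Milnor number mu = 1.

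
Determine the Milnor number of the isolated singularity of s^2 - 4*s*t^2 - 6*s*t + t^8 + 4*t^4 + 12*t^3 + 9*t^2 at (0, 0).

7

The Hessian of f at 0 is [[2, -6], [-6, 18]] with rank 1, so corank 1. A Groebner basis of the Jacobian ideal J(f) in C{s,t} is {s^4 - 27*s^3 + 189*s^2*t - 891*s^2/4 + 1701*s*t/2 - 2187*s/8 + 6561*t/8, s^3*t - 9*s^3/2 + 27*s^2*t - 27*s^2 + 405*s*t/4 - 243*s/8 + 729*t/8, -s/2 + t^2 + 3*t/2}; counting standard monomials gives mu = 7. Corank 1: A-series; mu = 7 gives A_7.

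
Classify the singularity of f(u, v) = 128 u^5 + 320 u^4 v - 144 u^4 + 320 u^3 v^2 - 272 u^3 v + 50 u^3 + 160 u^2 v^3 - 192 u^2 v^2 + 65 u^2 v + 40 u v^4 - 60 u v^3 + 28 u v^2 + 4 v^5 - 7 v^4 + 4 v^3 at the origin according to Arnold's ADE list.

D_{5}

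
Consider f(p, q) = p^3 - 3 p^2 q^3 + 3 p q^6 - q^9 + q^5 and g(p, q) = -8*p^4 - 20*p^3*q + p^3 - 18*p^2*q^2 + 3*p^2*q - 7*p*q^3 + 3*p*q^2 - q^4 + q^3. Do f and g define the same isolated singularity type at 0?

The Hessian of f at 0 has rank 0. Corank 2; j^3 = p^3 is a perfect cube, so E-series; the 5-jet and mu = 8 give E_8. The Hessian of g at 0 has rank 0. Corank 2; j^3 = (p + q)^3 is a perfect cube, so E-series; the 4-jet and mu = 7 give E_7. f is E_8 but g is E_7, hence not right-equivalent.

No.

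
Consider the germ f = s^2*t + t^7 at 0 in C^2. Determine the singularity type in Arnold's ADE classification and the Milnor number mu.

Type D8, Milnor number mu = 8.

The Hessian of f at 0 is [[0, 0], [0, 0]] with rank 0, so corank 2. A Groebner basis of the Jacobian ideal J(f) in C{s,t} is {s^2/7 + t^6, s^3, s*t}; counting standard monomials gives mu = 8. Corank 2; j^3 = s^2*t has shape L^2 M (L != M), so D-series; mu = 8 gives D_8.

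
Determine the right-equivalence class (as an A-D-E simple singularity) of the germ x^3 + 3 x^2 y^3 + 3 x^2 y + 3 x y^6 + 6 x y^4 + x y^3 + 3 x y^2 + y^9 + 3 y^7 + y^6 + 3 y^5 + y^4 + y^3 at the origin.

E7

The Hessian of f at 0 is [[0, 0], [0, 0]] with rank 0, so corank 2. A Groebner basis of the Jacobian ideal J(f) in C{x,y} is {x^3 + 3*x^2*y + 6*x^2 + 12*x*y + 6*y^2, -3*x^2 + x*y^2 - 6*x*y - 3*y^2, 3*x^2 + 6*x*y + y^3 + 3*y^2}; counting standard monomials gives mu = 7. Corank 2; j^3 = (x + y)^3 is a perfect cube, so E-series; the 4-jet and mu = 7 give E_7.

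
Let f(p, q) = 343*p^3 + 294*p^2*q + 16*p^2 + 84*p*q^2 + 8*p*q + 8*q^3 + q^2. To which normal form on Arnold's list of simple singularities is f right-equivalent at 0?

A_2

The Hessian of f at 0 has rank 1. Corank 1: A-series; mu = 2 gives A_2.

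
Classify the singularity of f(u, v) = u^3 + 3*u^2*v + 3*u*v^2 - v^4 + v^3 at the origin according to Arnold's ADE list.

E_6

The Hessian of f at 0 has rank 0. Corank 2; j^3 = (u + v)^3 is a perfect cube, so E-series; the 4-jet and mu = 6 give E_6.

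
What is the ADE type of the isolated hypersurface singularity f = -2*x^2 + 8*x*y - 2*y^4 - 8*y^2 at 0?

A_3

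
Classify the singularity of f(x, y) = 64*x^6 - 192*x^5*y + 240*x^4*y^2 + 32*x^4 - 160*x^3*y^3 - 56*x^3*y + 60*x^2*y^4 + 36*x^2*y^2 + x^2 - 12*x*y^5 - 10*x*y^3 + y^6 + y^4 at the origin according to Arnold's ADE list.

The Hessian of f at 0 is [[2, 0], [0, 0]] with rank 1, so corank 1. A Groebner basis of the Jacobian ideal J(f) in C{x,y} is {y^3, x}; counting standard monomials gives mu = 3. Corank 1: A-series; mu = 3 gives A_3.

A3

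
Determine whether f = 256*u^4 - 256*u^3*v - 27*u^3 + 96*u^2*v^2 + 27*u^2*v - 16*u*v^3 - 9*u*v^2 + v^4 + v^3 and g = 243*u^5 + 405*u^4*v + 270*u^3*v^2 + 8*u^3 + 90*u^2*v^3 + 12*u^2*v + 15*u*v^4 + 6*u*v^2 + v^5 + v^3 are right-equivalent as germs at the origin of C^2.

No.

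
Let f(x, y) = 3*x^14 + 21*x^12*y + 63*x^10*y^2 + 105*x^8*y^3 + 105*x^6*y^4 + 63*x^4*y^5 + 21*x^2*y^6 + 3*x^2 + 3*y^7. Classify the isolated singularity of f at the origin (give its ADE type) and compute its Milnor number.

Type A_6, Milnor number mu = 6.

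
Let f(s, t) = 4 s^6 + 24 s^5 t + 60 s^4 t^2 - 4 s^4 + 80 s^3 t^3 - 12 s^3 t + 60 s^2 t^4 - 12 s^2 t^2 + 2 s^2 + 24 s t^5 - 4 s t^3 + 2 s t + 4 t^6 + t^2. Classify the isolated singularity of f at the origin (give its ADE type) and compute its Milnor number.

Type A_1, Milnor number mu = 1.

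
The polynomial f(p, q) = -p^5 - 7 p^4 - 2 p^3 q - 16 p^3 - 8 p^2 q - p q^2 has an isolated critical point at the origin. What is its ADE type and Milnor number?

Type D_{5}, Milnor number mu = 5.

The Hessian of f at 0 has rank 0. Corank 2; j^3 = -p*(4*p + q)^2 has shape L^2 M (L != M), so D-series; mu = 5 gives D_5.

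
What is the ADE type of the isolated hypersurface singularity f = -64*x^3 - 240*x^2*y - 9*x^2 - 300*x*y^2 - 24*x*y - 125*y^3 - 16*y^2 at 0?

A2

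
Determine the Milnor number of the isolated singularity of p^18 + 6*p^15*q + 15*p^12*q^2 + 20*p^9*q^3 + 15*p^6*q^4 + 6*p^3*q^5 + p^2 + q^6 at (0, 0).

5

The Hessian of f at 0 has rank 1. Corank 1: A-series; mu = 5 gives A_5.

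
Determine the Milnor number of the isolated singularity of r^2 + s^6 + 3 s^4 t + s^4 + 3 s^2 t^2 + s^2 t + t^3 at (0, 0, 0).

4

The Hessian of f at 0 is [[0, 0, 0], [0, 0, 0], [0, 0, 2]] with rank 1, so corank 2. A Groebner basis of the Jacobian ideal J(f) in C{s,t,r} is {t^3, s^2 + 3*t^2, s*t, r}; counting standard monomials gives mu = 4. Corank 2; j^3 = t*(s^2 + t^2) splits into three distinct lines over C (the quadratic factor has nonzero discriminant), so D_4.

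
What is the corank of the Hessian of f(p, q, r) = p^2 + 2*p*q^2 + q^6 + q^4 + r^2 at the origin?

1

Hessian at 0 has rank 2.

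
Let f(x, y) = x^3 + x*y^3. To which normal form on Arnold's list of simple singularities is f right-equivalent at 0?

E_{7}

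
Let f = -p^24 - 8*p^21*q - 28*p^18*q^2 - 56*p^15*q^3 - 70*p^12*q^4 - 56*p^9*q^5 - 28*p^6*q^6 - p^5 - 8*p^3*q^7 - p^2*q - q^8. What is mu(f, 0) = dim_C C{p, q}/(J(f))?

9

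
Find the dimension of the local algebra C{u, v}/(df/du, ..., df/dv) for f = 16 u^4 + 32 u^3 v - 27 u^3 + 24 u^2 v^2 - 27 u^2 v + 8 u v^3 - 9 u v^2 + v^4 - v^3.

6

The Hessian of f at 0 is [[0, 0], [0, 0]] with rank 0, so corank 2. A Groebner basis of the Jacobian ideal J(f) in C{u,v} is {v^4, u*v^2 + 7*v^3/18, u^2 + 2*u*v/3 + v^2/9}; counting standard monomials gives mu = 6. Corank 2; j^3 = -(3*u + v)^3 is a perfect cube, so E-series; the 4-jet and mu = 6 give E_6.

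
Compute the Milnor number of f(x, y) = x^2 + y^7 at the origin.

6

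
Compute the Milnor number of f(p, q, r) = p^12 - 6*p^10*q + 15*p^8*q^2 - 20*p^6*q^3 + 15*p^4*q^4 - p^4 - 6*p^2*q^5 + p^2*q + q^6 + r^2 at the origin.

The Hessian of f at 0 is [[0, 0, 0], [0, 0, 0], [0, 0, 2]] with rank 1, so corank 2. A Groebner basis of the Jacobian ideal J(f) in C{p,q,r} is {p^2/6 + q^5, p^3, p*q, r}; counting standard monomials gives mu = 7. Corank 2; j^3 = p^2*q has shape L^2 M (L != M), so D-series; mu = 7 gives D_7.

7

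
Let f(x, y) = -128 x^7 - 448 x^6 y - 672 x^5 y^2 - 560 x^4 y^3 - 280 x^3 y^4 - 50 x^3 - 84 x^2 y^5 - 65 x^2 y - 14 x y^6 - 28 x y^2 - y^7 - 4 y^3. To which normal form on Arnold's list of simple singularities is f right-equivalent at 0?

D_8

The Hessian of f at 0 has rank 0. Corank 2; j^3 = -(2*x + y)*(5*x + 2*y)^2 has shape L^2 M (L != M), so D-series; mu = 8 gives D_8.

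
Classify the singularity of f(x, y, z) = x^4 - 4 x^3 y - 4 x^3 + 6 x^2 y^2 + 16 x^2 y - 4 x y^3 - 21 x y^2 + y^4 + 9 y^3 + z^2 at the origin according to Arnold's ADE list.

D5

The Hessian of f at 0 has rank 1. Corank 2; j^3 = -(x - y)*(2*x - 3*y)^2 has shape L^2 M (L != M), so D-series; mu = 5 gives D_5.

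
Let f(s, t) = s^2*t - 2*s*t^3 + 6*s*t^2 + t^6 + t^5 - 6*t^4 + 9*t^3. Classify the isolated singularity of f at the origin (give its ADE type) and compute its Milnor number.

The Hessian of f at 0 is [[0, 0], [0, 0]] with rank 0, so corank 2. A Groebner basis of the Jacobian ideal J(f) in C{s,t} is {s^3 - 3*s^2/2 - 51*s*t^2/2 - 117*s*t/2 - 162*t^2, s^2*t + s^2/6 + 35*s*t^2/6 + 19*s*t/2 + 27*t^2, -s*t + t^3 - 3*t^2}; counting standard monomials gives mu = 7. Corank 2; j^3 = t*(s + 3*t)^2 has shape L^2 M (L != M), so D-series; mu = 7 gives D_7.

Type D7, Milnor number mu = 7.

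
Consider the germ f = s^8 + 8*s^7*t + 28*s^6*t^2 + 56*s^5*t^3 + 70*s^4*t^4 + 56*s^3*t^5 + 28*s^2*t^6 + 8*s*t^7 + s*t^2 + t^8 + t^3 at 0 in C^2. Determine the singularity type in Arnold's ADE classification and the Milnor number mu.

The Hessian of f at 0 is [[0, 0], [0, 0]] with rank 0, so corank 2. A Groebner basis of the Jacobian ideal J(f) in C{s,t} is {s^7 + t^2/8, t^3, s*t + t^2}; counting standard monomials gives mu = 9. Corank 2; j^3 = t^2*(s + t) has shape L^2 M (L != M), so D-series; mu = 9 gives D_9.

Type D9, Milnor number mu = 9.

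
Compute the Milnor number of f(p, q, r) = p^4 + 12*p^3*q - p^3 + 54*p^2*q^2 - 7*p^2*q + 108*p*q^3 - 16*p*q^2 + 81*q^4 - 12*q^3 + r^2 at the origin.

The Hessian of f at 0 has rank 1. Corank 2; j^3 = -(p + 2*q)^2*(p + 3*q) has shape L^2 M (L != M), so D-series; mu = 5 gives D_5.

5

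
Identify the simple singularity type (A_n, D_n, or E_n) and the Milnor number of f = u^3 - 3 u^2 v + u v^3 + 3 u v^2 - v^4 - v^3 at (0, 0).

The Hessian of f at 0 is [[0, 0], [0, 0]] with rank 0, so corank 2. A Groebner basis of the Jacobian ideal J(f) in C{u,v} is {u^3 - 3*u^2*v - 6*u^2 + 12*u*v - 6*v^2, 3*u^2 + u*v^2 - 6*u*v + 3*v^2, 3*u^2 - 6*u*v + v^3 + 3*v^2}; counting standard monomials gives mu = 7. Corank 2; j^3 = (u - v)^3 is a perfect cube, so E-series; the 4-jet and mu = 7 give E_7.

Type E7, Milnor number mu = 7.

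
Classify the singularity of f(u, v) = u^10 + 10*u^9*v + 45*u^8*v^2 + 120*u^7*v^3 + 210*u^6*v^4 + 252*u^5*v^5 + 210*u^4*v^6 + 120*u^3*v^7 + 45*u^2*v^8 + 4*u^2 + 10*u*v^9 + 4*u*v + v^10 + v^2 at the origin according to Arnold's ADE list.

A_9

The Hessian of f at 0 is [[8, 4], [4, 2]] with rank 1, so corank 1. A Groebner basis of the Jacobian ideal J(f) in C{u,v} is {v^9, u + v/2}; counting standard monomials gives mu = 9. Corank 1: A-series; mu = 9 gives A_9.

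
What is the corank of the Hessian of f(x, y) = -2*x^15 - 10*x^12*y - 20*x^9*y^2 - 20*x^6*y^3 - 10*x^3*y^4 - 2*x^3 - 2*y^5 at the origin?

The Hessian at 0 is [[0, 0], [0, 0]] of rank 0; hence corank 2.

2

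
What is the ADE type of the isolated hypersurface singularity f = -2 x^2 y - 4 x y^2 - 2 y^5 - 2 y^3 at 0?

D6

The Hessian of f at 0 is [[0, 0], [0, 0]] with rank 0, so corank 2. A Groebner basis of the Jacobian ideal J(f) in C{x,y} is {x^2/5 + y^4 - y^2/5, x^3 + y^3, x*y + y^2}; counting standard monomials gives mu = 6. Corank 2; j^3 = -2*y*(x + y)^2 has shape L^2 M (L != M), so D-series; mu = 6 gives D_6.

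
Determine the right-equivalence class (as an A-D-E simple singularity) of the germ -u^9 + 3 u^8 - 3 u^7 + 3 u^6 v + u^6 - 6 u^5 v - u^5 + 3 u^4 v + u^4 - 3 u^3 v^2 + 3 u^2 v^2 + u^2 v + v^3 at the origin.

The Hessian of f at 0 has rank 0. Corank 2; j^3 = v*(u^2 + v^2) splits into three distinct lines over C (the quadratic factor has nonzero discriminant), so D_4.

D_4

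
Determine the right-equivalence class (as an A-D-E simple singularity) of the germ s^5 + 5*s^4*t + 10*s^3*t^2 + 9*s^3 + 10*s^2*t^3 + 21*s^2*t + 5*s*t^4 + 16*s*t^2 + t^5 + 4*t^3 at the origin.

D_{6}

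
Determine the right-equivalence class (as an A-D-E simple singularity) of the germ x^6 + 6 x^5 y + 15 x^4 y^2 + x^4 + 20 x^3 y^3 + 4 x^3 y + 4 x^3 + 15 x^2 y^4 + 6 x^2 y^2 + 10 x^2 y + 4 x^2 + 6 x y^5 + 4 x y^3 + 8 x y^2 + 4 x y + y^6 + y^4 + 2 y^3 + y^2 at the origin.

A_{5}

The Hessian of f at 0 is [[8, 4], [4, 2]] with rank 1, so corank 1. A Groebner basis of the Jacobian ideal J(f) in C{x,y} is {x*y^2 - 28*x*y - 48*x - 20*y^2 - 24*y, 40*x*y + 64*x + y^3 + 28*y^2 + 32*y, x^2 + 2*x*y + 2*x + y^2 + y}; counting standard monomials gives mu = 5. Corank 1: A-series; mu = 5 gives A_5.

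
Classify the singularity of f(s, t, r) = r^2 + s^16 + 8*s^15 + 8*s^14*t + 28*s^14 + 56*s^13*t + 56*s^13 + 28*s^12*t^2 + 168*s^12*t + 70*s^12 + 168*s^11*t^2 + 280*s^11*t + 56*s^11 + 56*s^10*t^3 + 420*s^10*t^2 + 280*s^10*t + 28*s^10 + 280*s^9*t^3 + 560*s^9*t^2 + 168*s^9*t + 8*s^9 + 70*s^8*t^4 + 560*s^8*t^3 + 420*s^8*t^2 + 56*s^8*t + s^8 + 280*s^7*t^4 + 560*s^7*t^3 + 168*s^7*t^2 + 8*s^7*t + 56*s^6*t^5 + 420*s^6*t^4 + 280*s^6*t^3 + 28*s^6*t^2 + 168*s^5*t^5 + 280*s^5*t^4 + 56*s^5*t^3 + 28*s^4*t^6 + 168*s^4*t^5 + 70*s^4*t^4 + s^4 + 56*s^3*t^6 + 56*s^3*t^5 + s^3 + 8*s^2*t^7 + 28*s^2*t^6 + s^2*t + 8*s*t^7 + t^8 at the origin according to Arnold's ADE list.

D9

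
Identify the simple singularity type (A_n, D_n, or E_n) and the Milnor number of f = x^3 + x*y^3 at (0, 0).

The Hessian of f at 0 is [[0, 0], [0, 0]] with rank 0, so corank 2. A Groebner basis of the Jacobian ideal J(f) in C{x,y} is {x^3, x*y^2, 3*x^2 + y^3}; counting standard monomials gives mu = 7. Corank 2; j^3 = x^3 is a perfect cube, so E-series; the 4-jet and mu = 7 give E_7.

Type E_7, Milnor number mu = 7.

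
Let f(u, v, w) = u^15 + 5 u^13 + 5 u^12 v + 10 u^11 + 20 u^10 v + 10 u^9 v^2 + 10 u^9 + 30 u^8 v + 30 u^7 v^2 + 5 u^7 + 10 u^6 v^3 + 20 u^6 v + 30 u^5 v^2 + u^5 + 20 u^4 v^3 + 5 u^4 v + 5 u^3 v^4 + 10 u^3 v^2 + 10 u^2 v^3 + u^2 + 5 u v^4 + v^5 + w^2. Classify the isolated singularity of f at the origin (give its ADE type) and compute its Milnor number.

Type A_4, Milnor number mu = 4.

The Hessian of f at 0 is [[2, 0, 0], [0, 0, 0], [0, 0, 2]] with rank 2, so corank 1. A Groebner basis of the Jacobian ideal J(f) in C{u,v,w} is {v^4, u, w}; counting standard monomials gives mu = 4. Corank 1: A-series; mu = 4 gives A_4.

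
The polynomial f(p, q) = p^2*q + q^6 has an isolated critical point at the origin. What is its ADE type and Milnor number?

The Hessian of f at 0 has rank 0. Corank 2; j^3 = p^2*q has shape L^2 M (L != M), so D-series; mu = 7 gives D_7.

Type D_7, Milnor number mu = 7.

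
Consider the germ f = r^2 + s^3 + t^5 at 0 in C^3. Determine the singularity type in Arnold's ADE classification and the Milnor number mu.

The Hessian of f at 0 has rank 1. Corank 2; j^3 = s^3 is a perfect cube, so E-series; the 5-jet and mu = 8 give E_8.

Type E_8, Milnor number mu = 8.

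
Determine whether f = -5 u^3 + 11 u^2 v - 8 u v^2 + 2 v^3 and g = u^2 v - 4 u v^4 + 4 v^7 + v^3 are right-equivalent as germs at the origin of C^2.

The Hessian of f at 0 is [[0, 0], [0, 0]] with rank 0, so corank 2. A Groebner basis of the Jacobian ideal J(f) in C{u,v} is {v^3, u^2 + 2*v^2, u*v + v^2}; counting standard monomials gives mu = 4. Corank 2; j^3 = -(u - v)*(5*u^2 - 6*u*v + 2*v^2) splits into three distinct lines over C (the quadratic factor has nonzero discriminant), so D_4. The Hessian of g at 0 is [[0, 0], [0, 0]] with rank 0, so corank 2. A Groebner basis of the Jacobian ideal J(g) in C{u,v} is {v^3, u^2 + 3*v^2, u*v}; counting standard monomials gives mu = 4. Corank 2; j^3 = v*(u^2 + v^2) splits into three distinct lines over C (the quadratic factor has nonzero discriminant), so D_4. Both have type D_4, hence right-equivalent.

Yes.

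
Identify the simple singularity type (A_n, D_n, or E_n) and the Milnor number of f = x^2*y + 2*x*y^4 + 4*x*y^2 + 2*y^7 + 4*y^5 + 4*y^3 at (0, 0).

Type D_{8}, Milnor number mu = 8.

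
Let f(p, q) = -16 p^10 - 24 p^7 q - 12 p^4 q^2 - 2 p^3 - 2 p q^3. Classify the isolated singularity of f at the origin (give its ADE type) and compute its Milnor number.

The Hessian of f at 0 has rank 0. Corank 2; j^3 = -2*p^3 is a perfect cube, so E-series; the 4-jet and mu = 7 give E_7.

Type E_{7}, Milnor number mu = 7.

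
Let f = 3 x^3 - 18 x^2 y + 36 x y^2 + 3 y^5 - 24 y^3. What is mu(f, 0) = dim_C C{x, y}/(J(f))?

The Hessian of f at 0 has rank 0. Corank 2; j^3 = 3*(x - 2*y)^3 is a perfect cube, so E-series; the 5-jet and mu = 8 give E_8.

8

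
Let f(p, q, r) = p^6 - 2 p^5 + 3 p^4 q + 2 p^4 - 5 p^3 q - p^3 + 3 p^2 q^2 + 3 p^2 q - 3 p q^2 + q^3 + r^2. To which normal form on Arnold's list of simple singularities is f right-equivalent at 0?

E7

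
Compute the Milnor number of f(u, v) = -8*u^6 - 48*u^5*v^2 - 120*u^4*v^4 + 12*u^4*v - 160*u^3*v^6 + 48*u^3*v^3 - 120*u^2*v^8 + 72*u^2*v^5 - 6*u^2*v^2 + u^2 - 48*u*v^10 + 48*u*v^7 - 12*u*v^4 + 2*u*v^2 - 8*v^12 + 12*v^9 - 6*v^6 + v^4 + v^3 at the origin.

2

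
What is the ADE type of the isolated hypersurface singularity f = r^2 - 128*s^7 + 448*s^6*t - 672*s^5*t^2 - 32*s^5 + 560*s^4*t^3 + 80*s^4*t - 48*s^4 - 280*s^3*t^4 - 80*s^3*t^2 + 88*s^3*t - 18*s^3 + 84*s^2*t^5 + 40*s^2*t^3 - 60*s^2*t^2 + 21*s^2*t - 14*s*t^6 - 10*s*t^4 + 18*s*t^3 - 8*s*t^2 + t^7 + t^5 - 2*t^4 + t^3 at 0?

D_{8}

The Hessian of f at 0 has rank 1. Corank 2; j^3 = -(2*s - t)*(3*s - t)^2 has shape L^2 M (L != M), so D-series; mu = 8 gives D_8.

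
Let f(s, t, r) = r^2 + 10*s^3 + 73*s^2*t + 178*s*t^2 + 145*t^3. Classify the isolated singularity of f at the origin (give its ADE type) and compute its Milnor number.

Type D_{4}, Milnor number mu = 4.

The Hessian of f at 0 has rank 1. Corank 2; j^3 = (2*s + 5*t)*(5*s^2 + 24*s*t + 29*t^2) splits into three distinct lines over C (the quadratic factor has nonzero discriminant), so D_4.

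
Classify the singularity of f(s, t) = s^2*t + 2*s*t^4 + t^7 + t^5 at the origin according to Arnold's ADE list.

The Hessian of f at 0 has rank 0. Corank 2; j^3 = s^2*t has shape L^2 M (L != M), so D-series; mu = 6 gives D_6.

D_{6}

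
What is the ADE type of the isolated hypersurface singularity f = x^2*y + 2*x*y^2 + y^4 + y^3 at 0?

D5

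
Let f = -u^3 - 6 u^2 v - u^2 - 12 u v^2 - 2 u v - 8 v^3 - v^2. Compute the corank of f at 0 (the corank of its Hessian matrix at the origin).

1

The Hessian at 0 is [[-2, -2], [-2, -2]] of rank 1; hence corank 1.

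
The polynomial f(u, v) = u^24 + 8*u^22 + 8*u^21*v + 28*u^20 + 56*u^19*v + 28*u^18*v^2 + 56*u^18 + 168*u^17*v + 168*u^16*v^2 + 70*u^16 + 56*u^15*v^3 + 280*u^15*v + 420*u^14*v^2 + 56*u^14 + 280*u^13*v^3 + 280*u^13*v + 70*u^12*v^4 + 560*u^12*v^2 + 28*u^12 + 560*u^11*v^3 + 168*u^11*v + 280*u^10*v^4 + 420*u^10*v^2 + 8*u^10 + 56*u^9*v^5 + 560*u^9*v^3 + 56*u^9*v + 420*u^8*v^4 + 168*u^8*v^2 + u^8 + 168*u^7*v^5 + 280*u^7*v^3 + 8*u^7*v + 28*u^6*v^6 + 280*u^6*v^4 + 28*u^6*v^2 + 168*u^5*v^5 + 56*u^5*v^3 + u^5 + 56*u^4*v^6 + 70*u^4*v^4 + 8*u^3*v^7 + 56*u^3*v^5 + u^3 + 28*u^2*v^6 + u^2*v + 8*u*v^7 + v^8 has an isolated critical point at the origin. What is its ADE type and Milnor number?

The Hessian of f at 0 has rank 0. Corank 2; j^3 = u^2*(u + v) has shape L^2 M (L != M), so D-series; mu = 9 gives D_9.

Type D9, Milnor number mu = 9.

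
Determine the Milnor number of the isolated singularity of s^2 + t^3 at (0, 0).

The Hessian of f at 0 has rank 1. Corank 1: A-series; mu = 2 gives A_2.

2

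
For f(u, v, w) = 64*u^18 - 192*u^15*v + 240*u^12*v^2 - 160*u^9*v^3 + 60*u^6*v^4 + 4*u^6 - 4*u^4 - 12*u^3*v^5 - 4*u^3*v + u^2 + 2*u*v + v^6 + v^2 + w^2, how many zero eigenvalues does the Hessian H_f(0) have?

1

Hessian at 0 has rank 2.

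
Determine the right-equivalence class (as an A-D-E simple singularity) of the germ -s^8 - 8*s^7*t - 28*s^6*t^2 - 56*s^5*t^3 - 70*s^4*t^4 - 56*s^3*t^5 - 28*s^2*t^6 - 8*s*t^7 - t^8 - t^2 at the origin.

A7

The Hessian of f at 0 has rank 1. Corank 1: A-series; mu = 7 gives A_7.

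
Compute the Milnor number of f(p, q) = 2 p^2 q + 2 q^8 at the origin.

The Hessian of f at 0 is [[0, 0], [0, 0]] with rank 0, so corank 2. A Groebner basis of the Jacobian ideal J(f) in C{p,q} is {p^2/8 + q^7, p^3, p*q}; counting standard monomials gives mu = 9. Corank 2; j^3 = 2*p^2*q has shape L^2 M (L != M), so D-series; mu = 9 gives D_9.

9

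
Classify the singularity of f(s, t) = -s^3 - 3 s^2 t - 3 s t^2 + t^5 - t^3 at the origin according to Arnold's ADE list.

E8

The Hessian of f at 0 has rank 0. Corank 2; j^3 = -(s + t)^3 is a perfect cube, so E-series; the 5-jet and mu = 8 give E_8.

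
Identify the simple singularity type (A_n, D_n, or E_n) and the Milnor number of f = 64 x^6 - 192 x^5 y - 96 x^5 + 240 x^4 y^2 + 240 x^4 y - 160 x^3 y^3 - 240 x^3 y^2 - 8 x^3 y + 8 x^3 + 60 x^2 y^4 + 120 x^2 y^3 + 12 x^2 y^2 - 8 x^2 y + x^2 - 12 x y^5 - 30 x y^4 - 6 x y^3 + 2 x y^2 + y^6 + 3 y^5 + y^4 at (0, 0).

The Hessian of f at 0 has rank 1. Corank 1: A-series; mu = 4 gives A_4.

Type A4, Milnor number mu = 4.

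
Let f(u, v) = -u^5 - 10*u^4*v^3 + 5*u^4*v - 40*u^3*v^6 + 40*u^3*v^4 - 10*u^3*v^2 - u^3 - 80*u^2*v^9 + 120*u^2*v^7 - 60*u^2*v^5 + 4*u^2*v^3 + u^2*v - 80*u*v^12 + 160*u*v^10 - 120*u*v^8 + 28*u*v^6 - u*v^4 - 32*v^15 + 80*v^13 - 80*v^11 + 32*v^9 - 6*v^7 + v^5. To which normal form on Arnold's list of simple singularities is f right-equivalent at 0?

The Hessian of f at 0 has rank 0. Corank 2; j^3 = -u^2*(u - v) has shape L^2 M (L != M), so D-series; mu = 6 gives D_6.

D_6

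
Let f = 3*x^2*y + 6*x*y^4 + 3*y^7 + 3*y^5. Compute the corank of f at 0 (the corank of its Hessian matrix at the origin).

Hessian at 0 has rank 0.

2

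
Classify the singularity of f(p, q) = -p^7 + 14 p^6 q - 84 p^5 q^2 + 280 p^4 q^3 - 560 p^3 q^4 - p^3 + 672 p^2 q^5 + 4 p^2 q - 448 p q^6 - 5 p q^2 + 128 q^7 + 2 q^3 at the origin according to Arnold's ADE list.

The Hessian of f at 0 is [[0, 0], [0, 0]] with rank 0, so corank 2. A Groebner basis of the Jacobian ideal J(f) in C{p,q} is {p*q/7 + q^6 - q^2/7, p*q^2 - q^3, p^2 - 3*p*q + 2*q^2}; counting standard monomials gives mu = 8. Corank 2; j^3 = -(p - 2*q)*(p - q)^2 has shape L^2 M (L != M), so D-series; mu = 8 gives D_8.

D8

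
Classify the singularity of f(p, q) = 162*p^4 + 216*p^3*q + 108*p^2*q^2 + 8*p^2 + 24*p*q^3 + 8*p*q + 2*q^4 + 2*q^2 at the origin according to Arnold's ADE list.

A_3

The Hessian of f at 0 is [[16, 8], [8, 4]] with rank 1, so corank 1. A Groebner basis of the Jacobian ideal J(f) in C{p,q} is {q^3, p + q/2}; counting standard monomials gives mu = 3. Corank 1: A-series; mu = 3 gives A_3.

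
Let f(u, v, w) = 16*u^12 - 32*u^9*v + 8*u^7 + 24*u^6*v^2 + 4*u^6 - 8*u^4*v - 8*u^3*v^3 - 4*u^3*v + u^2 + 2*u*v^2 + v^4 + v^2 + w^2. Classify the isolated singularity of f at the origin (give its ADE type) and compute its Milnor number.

The Hessian of f at 0 has rank 3. Corank 0: nondegenerate Morse point, so A_1.

Type A_{1}, Milnor number mu = 1.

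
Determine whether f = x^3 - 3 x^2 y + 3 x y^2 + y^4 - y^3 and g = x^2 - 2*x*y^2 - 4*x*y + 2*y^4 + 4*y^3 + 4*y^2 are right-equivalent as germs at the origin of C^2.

The Hessian of f at 0 has rank 0. Corank 2; j^3 = (x - y)^3 is a perfect cube, so E-series; the 4-jet and mu = 6 give E_6. The Hessian of g at 0 has rank 1. Corank 1: A-series; mu = 3 gives A_3. f is E_6 but g is A_3, hence not right-equivalent.

No.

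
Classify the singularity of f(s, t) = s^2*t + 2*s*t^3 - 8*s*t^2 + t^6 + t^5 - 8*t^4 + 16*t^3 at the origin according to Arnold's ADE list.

D_{7}

The Hessian of f at 0 has rank 0. Corank 2; j^3 = t*(s - 4*t)^2 has shape L^2 M (L != M), so D-series; mu = 7 gives D_7.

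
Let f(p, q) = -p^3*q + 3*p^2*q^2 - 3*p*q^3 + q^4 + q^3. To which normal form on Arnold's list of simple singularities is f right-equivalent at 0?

The Hessian of f at 0 has rank 0. Corank 2; j^3 = q^3 is a perfect cube, so E-series; the 4-jet and mu = 7 give E_7.

E_7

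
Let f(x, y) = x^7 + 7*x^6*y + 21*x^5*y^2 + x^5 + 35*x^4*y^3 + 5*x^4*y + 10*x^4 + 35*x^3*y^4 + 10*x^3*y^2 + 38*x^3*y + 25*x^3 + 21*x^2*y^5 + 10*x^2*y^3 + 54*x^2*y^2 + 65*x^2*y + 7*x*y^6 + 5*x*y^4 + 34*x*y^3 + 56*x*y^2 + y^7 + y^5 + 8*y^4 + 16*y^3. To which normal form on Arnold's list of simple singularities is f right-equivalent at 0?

The Hessian of f at 0 has rank 0. Corank 2; j^3 = (x + y)*(5*x + 4*y)^2 has shape L^2 M (L != M), so D-series; mu = 8 gives D_8.

D_{8}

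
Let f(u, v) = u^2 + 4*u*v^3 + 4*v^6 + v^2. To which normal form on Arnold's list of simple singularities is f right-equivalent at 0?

The Hessian of f at 0 has rank 2. Corank 0: nondegenerate Morse point, so A_1.

A_{1}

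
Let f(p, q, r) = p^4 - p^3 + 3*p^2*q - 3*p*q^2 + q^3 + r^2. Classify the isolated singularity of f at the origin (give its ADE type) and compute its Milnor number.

The Hessian of f at 0 has rank 1. Corank 2; j^3 = -(p - q)^3 is a perfect cube, so E-series; the 4-jet and mu = 6 give E_6.

Type E_6, Milnor number mu = 6.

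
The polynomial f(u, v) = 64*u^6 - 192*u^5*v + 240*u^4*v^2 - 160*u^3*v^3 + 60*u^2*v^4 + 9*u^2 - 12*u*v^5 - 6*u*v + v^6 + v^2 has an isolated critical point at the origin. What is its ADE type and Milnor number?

The Hessian of f at 0 is [[18, -6], [-6, 2]] with rank 1, so corank 1. A Groebner basis of the Jacobian ideal J(f) in C{u,v} is {v^5, u - v/3}; counting standard monomials gives mu = 5. Corank 1: A-series; mu = 5 gives A_5.

Type A_{5}, Milnor number mu = 5.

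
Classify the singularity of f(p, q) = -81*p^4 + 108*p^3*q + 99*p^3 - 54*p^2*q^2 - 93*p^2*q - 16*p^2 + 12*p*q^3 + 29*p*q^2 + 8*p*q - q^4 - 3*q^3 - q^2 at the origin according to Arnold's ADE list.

The Hessian of f at 0 is [[-32, 8], [8, -2]] with rank 1, so corank 1. A Groebner basis of the Jacobian ideal J(f) in C{p,q} is {q^2, p - q/4}; counting standard monomials gives mu = 2. Corank 1: A-series; mu = 2 gives A_2.

A_{2}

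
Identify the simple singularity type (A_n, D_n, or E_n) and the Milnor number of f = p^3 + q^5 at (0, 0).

The Hessian of f at 0 has rank 0. Corank 2; j^3 = p^3 is a perfect cube, so E-series; the 5-jet and mu = 8 give E_8.

Type E_8, Milnor number mu = 8.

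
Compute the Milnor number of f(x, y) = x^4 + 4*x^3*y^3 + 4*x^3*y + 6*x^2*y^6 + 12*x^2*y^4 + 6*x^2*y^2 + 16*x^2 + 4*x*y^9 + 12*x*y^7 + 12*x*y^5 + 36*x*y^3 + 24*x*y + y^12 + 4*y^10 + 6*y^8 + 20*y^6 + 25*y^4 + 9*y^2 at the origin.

3

The Hessian of f at 0 has rank 1. Corank 1: A-series; mu = 3 gives A_3.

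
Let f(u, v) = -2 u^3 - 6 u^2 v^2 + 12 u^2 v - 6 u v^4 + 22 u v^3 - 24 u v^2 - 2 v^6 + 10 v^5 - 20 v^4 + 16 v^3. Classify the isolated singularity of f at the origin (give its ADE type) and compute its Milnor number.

Type E7, Milnor number mu = 7.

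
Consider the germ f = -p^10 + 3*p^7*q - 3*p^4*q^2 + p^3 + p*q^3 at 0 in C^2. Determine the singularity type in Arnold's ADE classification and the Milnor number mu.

The Hessian of f at 0 has rank 0. Corank 2; j^3 = p^3 is a perfect cube, so E-series; the 4-jet and mu = 7 give E_7.

Type E7, Milnor number mu = 7.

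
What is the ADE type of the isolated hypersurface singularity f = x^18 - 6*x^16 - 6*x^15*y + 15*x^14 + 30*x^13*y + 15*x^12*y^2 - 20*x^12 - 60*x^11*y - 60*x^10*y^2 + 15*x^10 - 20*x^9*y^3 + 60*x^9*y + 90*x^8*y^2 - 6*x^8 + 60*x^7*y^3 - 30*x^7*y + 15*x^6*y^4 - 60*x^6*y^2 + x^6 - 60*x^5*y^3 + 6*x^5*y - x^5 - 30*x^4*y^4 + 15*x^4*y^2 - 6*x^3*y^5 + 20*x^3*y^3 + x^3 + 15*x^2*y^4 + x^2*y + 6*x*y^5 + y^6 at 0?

The Hessian of f at 0 has rank 0. Corank 2; j^3 = x^2*(x + y) has shape L^2 M (L != M), so D-series; mu = 7 gives D_7.

D7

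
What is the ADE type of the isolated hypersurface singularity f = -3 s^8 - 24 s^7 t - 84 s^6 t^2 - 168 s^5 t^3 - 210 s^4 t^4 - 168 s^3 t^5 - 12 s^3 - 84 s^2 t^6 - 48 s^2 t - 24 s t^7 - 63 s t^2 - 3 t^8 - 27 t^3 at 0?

The Hessian of f at 0 has rank 0. Corank 2; j^3 = -3*(s + t)*(2*s + 3*t)^2 has shape L^2 M (L != M), so D-series; mu = 9 gives D_9.

D_9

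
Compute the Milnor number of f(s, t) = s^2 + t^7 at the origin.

6

The Hessian of f at 0 is [[2, 0], [0, 0]] with rank 1, so corank 1. A Groebner basis of the Jacobian ideal J(f) in C{s,t} is {t^6, s}; counting standard monomials gives mu = 6. Corank 1: A-series; mu = 6 gives A_6.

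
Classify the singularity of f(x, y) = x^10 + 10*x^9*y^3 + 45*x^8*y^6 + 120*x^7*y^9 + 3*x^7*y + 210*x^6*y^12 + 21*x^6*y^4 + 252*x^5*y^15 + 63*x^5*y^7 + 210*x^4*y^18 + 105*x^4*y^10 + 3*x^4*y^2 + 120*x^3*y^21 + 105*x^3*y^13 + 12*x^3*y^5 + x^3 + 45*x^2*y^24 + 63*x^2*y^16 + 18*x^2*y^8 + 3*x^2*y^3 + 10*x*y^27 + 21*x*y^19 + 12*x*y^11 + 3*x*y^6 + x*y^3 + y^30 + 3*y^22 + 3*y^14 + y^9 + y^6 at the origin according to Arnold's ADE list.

E7

The Hessian of f at 0 has rank 0. Corank 2; j^3 = x^3 is a perfect cube, so E-series; the 4-jet and mu = 7 give E_7.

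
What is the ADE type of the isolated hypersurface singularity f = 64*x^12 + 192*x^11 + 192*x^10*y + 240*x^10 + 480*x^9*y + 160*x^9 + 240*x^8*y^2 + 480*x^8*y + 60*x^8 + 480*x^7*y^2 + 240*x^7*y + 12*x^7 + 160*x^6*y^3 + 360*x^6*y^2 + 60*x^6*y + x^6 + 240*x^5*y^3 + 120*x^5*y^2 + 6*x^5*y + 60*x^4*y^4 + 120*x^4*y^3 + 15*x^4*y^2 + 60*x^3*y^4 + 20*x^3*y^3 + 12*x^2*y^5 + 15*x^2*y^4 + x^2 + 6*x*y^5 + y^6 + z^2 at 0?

A_5

The Hessian of f at 0 is [[2, 0, 0], [0, 0, 0], [0, 0, 2]] with rank 2, so corank 1. A Groebner basis of the Jacobian ideal J(f) in C{x,y,z} is {y^5, x, z}; counting standard monomials gives mu = 5. Corank 1: A-series; mu = 5 gives A_5.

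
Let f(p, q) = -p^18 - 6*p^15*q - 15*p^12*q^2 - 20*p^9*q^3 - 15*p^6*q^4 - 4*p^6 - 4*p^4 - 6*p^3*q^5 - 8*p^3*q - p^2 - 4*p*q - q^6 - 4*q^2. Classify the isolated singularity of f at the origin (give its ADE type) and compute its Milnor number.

Type A5, Milnor number mu = 5.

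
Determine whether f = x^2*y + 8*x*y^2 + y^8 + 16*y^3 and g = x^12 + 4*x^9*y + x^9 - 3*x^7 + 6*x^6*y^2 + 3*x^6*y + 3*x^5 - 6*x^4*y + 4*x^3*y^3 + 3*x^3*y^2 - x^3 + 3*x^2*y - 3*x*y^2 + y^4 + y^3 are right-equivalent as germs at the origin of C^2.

No.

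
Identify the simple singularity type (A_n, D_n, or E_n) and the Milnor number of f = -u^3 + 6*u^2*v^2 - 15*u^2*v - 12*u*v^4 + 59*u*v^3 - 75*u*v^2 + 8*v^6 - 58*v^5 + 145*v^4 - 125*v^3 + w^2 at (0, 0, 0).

The Hessian of f at 0 has rank 1. Corank 2; j^3 = -(u + 5*v)^3 is a perfect cube, so E-series; the 4-jet and mu = 7 give E_7.

Type E7, Milnor number mu = 7.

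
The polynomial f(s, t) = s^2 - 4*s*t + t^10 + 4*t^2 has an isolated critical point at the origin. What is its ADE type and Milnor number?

Type A_{9}, Milnor number mu = 9.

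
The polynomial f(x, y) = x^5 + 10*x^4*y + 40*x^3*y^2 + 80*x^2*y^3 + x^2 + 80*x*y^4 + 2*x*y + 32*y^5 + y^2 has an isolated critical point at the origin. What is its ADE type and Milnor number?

Type A4, Milnor number mu = 4.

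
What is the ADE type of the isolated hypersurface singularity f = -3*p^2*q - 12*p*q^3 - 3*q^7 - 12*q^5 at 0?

D_8

The Hessian of f at 0 has rank 0. Corank 2; j^3 = -3*p^2*q has shape L^2 M (L != M), so D-series; mu = 8 gives D_8.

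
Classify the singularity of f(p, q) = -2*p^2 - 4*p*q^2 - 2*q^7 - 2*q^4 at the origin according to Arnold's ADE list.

A_6

The Hessian of f at 0 is [[-4, 0], [0, 0]] with rank 1, so corank 1. A Groebner basis of the Jacobian ideal J(f) in C{p,q} is {p^3, p + q^2}; counting standard monomials gives mu = 6. Corank 1: A-series; mu = 6 gives A_6.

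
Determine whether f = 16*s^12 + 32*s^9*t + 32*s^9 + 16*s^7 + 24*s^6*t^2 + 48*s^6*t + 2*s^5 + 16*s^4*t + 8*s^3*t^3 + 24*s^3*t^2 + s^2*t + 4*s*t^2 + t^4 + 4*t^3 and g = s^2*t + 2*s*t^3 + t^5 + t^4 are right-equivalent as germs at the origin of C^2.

Yes.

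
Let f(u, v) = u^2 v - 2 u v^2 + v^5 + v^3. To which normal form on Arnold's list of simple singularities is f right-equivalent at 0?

D_{6}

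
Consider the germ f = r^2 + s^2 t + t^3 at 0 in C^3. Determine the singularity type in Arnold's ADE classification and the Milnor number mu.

Type D4, Milnor number mu = 4.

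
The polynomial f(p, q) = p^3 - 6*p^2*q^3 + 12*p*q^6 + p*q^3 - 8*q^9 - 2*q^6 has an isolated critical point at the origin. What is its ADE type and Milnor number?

Type E_7, Milnor number mu = 7.

The Hessian of f at 0 has rank 0. Corank 2; j^3 = p^3 is a perfect cube, so E-series; the 4-jet and mu = 7 give E_7.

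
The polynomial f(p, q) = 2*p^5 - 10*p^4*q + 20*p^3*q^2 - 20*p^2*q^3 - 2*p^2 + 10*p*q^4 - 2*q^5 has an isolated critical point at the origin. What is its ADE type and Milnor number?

Type A4, Milnor number mu = 4.

The Hessian of f at 0 has rank 1. Corank 1: A-series; mu = 4 gives A_4.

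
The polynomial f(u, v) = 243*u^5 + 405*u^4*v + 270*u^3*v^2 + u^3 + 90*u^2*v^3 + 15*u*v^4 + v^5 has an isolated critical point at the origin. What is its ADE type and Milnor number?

The Hessian of f at 0 is [[0, 0], [0, 0]] with rank 0, so corank 2. A Groebner basis of the Jacobian ideal J(f) in C{u,v} is {v^5, u*v^3 + v^4/12, u^2}; counting standard monomials gives mu = 8. Corank 2; j^3 = u^3 is a perfect cube, so E-series; the 5-jet and mu = 8 give E_8.

Type E8, Milnor number mu = 8.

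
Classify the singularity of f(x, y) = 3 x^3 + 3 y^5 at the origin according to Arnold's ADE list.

E8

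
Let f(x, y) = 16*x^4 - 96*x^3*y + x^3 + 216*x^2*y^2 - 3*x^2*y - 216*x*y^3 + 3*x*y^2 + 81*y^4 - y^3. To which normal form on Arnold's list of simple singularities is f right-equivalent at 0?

E_{6}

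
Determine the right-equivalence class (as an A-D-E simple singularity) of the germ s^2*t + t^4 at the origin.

The Hessian of f at 0 has rank 0. Corank 2; j^3 = s^2*t has shape L^2 M (L != M), so D-series; mu = 5 gives D_5.

D5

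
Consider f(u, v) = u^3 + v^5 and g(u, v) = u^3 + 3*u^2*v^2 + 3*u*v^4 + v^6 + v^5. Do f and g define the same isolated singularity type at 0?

Yes.

The Hessian of f at 0 has rank 0. Corank 2; j^3 = u^3 is a perfect cube, so E-series; the 5-jet and mu = 8 give E_8. The Hessian of g at 0 has rank 0. Corank 2; j^3 = u^3 is a perfect cube, so E-series; the 5-jet and mu = 8 give E_8. Both have type E_8, hence right-equivalent.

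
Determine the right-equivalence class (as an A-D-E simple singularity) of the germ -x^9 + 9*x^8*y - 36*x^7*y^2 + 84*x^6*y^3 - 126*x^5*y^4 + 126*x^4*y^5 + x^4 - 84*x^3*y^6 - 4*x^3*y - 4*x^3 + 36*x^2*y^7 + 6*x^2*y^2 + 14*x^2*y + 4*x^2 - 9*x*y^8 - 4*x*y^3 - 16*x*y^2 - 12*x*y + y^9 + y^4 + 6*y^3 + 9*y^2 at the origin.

The Hessian of f at 0 is [[8, -12], [-12, 18]] with rank 1, so corank 1. A Groebner basis of the Jacobian ideal J(f) in C{x,y} is {-672*x*y^2 + 2304*x*y - 1792*x + y^5 + 10*y^4 + 832*y^3 - 3232*y^2 + 2688*y, x*y^3 - 10*x*y^2 + 24*x*y - 16*x - 9*y^4/8 + 13*y^3 - 34*y^2 + 24*y, x^2 - 2*x*y - 2*x + y^2 + 3*y}; counting standard monomials gives mu = 8. Corank 1: A-series; mu = 8 gives A_8.

A_8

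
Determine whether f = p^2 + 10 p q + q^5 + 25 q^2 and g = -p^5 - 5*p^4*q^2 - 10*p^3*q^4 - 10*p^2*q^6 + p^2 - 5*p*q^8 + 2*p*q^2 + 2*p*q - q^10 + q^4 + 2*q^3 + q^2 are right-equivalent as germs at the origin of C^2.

The Hessian of f at 0 has rank 1. Corank 1: A-series; mu = 4 gives A_4. The Hessian of g at 0 has rank 1. Corank 1: A-series; mu = 4 gives A_4. Both have type A_4, hence right-equivalent.

Yes.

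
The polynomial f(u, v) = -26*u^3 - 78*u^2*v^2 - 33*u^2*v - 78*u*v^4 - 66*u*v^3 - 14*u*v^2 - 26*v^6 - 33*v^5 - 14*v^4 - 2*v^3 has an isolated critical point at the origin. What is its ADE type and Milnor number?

The Hessian of f at 0 is [[0, 0], [0, 0]] with rank 0, so corank 2. A Groebner basis of the Jacobian ideal J(f) in C{u,v} is {v^3, u^2 - 2*v^2/3, u*v + v^2}; counting standard monomials gives mu = 4. Corank 2; j^3 = -(2*u + v)*(13*u^2 + 10*u*v + 2*v^2) splits into three distinct lines over C (the quadratic factor has nonzero discriminant), so D_4.

Type D4, Milnor number mu = 4.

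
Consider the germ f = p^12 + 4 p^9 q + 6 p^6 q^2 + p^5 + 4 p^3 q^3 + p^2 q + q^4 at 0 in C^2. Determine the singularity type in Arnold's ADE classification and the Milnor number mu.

The Hessian of f at 0 has rank 0. Corank 2; j^3 = p^2*q has shape L^2 M (L != M), so D-series; mu = 5 gives D_5.

Type D_5, Milnor number mu = 5.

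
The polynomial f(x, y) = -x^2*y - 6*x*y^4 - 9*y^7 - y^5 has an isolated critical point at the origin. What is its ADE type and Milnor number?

Type D6, Milnor number mu = 6.

The Hessian of f at 0 has rank 0. Corank 2; j^3 = -x^2*y has shape L^2 M (L != M), so D-series; mu = 6 gives D_6.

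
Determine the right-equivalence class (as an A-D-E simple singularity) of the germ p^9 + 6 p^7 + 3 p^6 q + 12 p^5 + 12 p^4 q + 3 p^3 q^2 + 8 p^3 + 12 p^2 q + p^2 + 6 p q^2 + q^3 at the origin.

A2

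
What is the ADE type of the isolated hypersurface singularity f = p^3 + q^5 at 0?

E_{8}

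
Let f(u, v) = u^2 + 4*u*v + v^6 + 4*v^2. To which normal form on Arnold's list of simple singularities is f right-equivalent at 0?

A_5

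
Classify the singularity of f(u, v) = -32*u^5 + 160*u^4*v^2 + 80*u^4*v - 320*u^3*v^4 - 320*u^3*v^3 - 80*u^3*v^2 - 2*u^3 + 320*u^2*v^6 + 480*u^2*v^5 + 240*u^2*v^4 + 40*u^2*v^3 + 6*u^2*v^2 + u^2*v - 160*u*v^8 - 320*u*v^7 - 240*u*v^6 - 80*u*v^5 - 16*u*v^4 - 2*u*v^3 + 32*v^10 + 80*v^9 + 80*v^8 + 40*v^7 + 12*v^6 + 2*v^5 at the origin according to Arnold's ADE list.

D_{6}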